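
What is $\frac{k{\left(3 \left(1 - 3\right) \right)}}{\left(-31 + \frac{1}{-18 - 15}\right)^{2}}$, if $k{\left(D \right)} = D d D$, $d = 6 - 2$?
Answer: $\frac{9801}{65536} \approx 0.14955$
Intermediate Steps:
$d = 4$ ($d = 6 - 2 = 4$)
$k{\left(D \right)} = 4 D^{2}$ ($k{\left(D \right)} = D 4 D = 4 D D = 4 D^{2}$)
$\frac{k{\left(3 \left(1 - 3\right) \right)}}{\left(-31 + \frac{1}{-18 - 15}\right)^{2}} = \frac{4 \left(3 \left(1 - 3\right)\right)^{2}}{\left(-31 + \frac{1}{-18 - 15}\right)^{2}} = \frac{4 \left(3 \left(-2\right)\right)^{2}}{\left(-31 + \frac{1}{-33}\right)^{2}} = \frac{4 \left(-6\right)^{2}}{\left(-31 - \frac{1}{33}\right)^{2}} = \frac{4 \cdot 36}{\left(- \frac{1024}{33}\right)^{2}} = \frac{144}{\frac{1048576}{1089}} = 144 \cdot \frac{1089}{1048576} = \frac{9801}{65536}$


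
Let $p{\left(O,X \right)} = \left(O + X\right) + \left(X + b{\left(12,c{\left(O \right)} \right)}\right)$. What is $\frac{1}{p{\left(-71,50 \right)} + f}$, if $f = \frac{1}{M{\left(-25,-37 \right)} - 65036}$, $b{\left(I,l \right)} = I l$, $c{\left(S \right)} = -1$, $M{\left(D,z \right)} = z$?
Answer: $\frac{65073}{1106240} \approx 0.058824$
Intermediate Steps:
$f = - \frac{1}{65073}$ ($f = \frac{1}{-37 - 65036} = \frac{1}{-65073} = - \frac{1}{65073} \approx -1.5367 \cdot 10^{-5}$)
$p{\left(O,X \right)} = -12 + O + 2 X$ ($p{\left(O,X \right)} = \left(O + X\right) + \left(X + 12 \left(-1\right)\right) = \left(O + X\right) + \left(X - 12\right) = \left(O + X\right) + \left(-12 + X\right) = -12 + O + 2 X$)
$\frac{1}{p{\left(-71,50 \right)} + f} = \frac{1}{\left(-12 - 71 + 2 \cdot 50\right) - \frac{1}{65073}} = \frac{1}{\left(-12 - 71 + 100\right) - \frac{1}{65073}} = \frac{1}{17 - \frac{1}{65073}} = \frac{1}{\frac{1106240}{65073}} = \frac{65073}{1106240}$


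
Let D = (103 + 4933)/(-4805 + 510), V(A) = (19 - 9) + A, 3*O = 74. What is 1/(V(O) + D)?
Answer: 12885/431572 ≈ 0.029856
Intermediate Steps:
O = 74/3 (O = (⅓)*74 = 74/3 ≈ 24.667)
V(A) = 10 + A
D = -5036/4295 (D = 5036/(-4295) = 5036*(-1/4295) = -5036/4295 ≈ -1.1725)
1/(V(O) + D) = 1/((10 + 74/3) - 5036/4295) = 1/(104/3 - 5036/4295) = 1/(431572/12885) = 12885/431572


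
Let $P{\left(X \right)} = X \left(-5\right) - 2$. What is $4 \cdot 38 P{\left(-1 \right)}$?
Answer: $456$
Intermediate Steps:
$P{\left(X \right)} = -2 - 5 X$ ($P{\left(X \right)} = - 5 X - 2 = -2 - 5 X$)
$4 \cdot 38 P{\left(-1 \right)} = 4 \cdot 38 \left(-2 - -5\right) = 152 \left(-2 + 5\right) = 152 \cdot 3 = 456$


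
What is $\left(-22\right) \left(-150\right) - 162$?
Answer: $3138$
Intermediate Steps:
$\left(-22\right) \left(-150\right) - 162 = 3300 - 162 = 3138$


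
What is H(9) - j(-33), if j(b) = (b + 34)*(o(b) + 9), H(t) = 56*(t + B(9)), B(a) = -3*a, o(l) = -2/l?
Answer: -33563/33 ≈ -1017.1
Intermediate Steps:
H(t) = -1512 + 56*t (H(t) = 56*(t - 3*9) = 56*(t - 27) = 56*(-27 + t) = -1512 + 56*t)
j(b) = (9 - 2/b)*(34 + b) (j(b) = (b + 34)*(-2/b + 9) = (34 + b)*(9 - 2/b) = (9 - 2/b)*(34 + b))
H(9) - j(-33) = (-1512 + 56*9) - (304 - 68/(-33) + 9*(-33)) = (-1512 + 504) - (304 - 68*(-1/33) - 297) = -1008 - (304 + 68/33 - 297) = -1008 - 1*299/33 = -1008 - 299/33 = -33563/33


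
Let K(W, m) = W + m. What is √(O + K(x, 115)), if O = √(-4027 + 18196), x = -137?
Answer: √(-22 + √14169) ≈ 9.8506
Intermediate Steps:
O = √14169 ≈ 119.03
√(O + K(x, 115)) = √(√14169 + (-137 + 115)) = √(√14169 - 22) = √(-22 + √14169)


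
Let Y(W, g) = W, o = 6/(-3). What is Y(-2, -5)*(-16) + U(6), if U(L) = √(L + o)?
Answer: 34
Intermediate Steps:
o = -2 (o = 6*(-⅓) = -2)
U(L) = √(-2 + L) (U(L) = √(L - 2) = √(-2 + L))
Y(-2, -5)*(-16) + U(6) = -2*(-16) + √(-2 + 6) = 32 + √4 = 32 + 2 = 34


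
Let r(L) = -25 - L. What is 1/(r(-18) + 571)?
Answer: 1/564 ≈ 0.0017731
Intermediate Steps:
1/(r(-18) + 571) = 1/((-25 - 1*(-18)) + 571) = 1/((-25 + 18) + 571) = 1/(-7 + 571) = 1/564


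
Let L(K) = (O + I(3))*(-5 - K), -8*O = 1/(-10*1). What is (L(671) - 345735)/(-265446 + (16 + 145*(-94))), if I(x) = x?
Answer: 6955429/5581200 ≈ 1.2462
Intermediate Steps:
O = 1/80 (O = -1/(8*((-10*1))) = -1/8/(-10) = -1/8*(-1/10) = 1/80 ≈ 0.012500)
L(K) = -241/16 - 241*K/80 (L(K) = (1/80 + 3)*(-5 - K) = 241*(-5 - K)/80 = -241/16 - 241*K/80)
(L(671) - 345735)/(-265446 + (16 + 145*(-94))) = ((-241/16 - 241/80*671) - 345735)/(-265446 + (16 + 145*(-94))) = ((-241/16 - 161711/80) - 345735)/(-265446 + (16 - 13630)) = (-40729/20 - 345735)/(-265446 - 13614) = -6955429/20/(-279060) = -6955429/20*(-1/279060) = 6955429/5581200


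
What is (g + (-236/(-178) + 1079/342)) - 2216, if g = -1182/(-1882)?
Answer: -63324693103/28642158 ≈ -2210.9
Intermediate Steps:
g = 591/941 (g = -1182*(-1/1882) = 591/941 ≈ 0.62806)
(g + (-236/(-178) + 1079/342)) - 2216 = (591/941 + (-236/(-178) + 1079/342)) - 2216 = (591/941 + (-236*(-1/178) + 1079*(1/342))) - 2216 = (591/941 + (118/89 + 1079/342)) - 2216 = (591/941 + 136387/30438) - 2216 = 146329025/28642158 - 2216 = -63324693103/28642158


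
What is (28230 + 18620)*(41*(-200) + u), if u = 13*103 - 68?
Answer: -324623650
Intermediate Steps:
u = 1271 (u = 1339 - 68 = 1271)
(28230 + 18620)*(41*(-200) + u) = (28230 + 18620)*(41*(-200) + 1271) = 46850*(-8200 + 1271) = 46850*(-6929) = -324623650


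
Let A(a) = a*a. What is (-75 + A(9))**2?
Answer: 36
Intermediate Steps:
A(a) = a**2
(-75 + A(9))**2 = (-75 + 9**2)**2 = (-75 + 81)**2 = 6**2 = 36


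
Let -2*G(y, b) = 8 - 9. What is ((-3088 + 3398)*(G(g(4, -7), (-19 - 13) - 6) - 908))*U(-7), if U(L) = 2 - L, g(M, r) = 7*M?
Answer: -2531925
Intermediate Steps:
G(y, b) = ½ (G(y, b) = -(8 - 9)/2 = -½*(-1) = ½)
((-3088 + 3398)*(G(g(4, -7), (-19 - 13) - 6) - 908))*U(-7) = ((-3088 + 3398)*(½ - 908))*(2 - 1*(-7)) = (310*(-1815/2))*(2 + 7) = -281325*9 = -2531925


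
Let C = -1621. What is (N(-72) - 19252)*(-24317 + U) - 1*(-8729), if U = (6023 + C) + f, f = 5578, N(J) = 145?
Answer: 273945788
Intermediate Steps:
U = 9980 (U = (6023 - 1621) + 5578 = 4402 + 5578 = 9980)
(N(-72) - 19252)*(-24317 + U) - 1*(-8729) = (145 - 19252)*(-24317 + 9980) - 1*(-8729) = -19107*(-14337) + 8729 = 273937059 + 8729 = 273945788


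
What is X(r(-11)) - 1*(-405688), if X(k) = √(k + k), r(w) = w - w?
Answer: 405688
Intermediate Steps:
r(w) = 0
X(k) = √2*√k (X(k) = √(2*k) = √2*√k)
X(r(-11)) - 1*(-405688) = √2*√0 - 1*(-405688) = √2*0 + 405688 = 0 + 405688 = 405688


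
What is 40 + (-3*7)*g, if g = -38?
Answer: 838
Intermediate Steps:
40 + (-3*7)*g = 40 - 3*7*(-38) = 40 - 21*(-38) = 40 + 798 = 838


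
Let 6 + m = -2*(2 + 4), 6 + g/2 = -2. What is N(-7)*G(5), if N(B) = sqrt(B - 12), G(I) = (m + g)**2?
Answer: 1156*I*sqrt(19) ≈ 5038.9*I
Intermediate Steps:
g = -16 (g = -12 + 2*(-2) = -12 - 4 = -16)
m = -18 (m = -6 - 2*(2 + 4) = -6 - 2*6 = -6 - 12 = -18)
G(I) = 1156 (G(I) = (-18 - 16)**2 = (-34)**2 = 1156)
N(B) = sqrt(-12 + B)
N(-7)*G(5) = sqrt(-12 - 7)*1156 = sqrt(-19)*1156 = (I*sqrt(19))*1156 = 1156*I*sqrt(19)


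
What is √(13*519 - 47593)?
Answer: I*√40846 ≈ 202.1*I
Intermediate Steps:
√(13*519 - 47593) = √(6747 - 47593) = √(-40846) = I*√40846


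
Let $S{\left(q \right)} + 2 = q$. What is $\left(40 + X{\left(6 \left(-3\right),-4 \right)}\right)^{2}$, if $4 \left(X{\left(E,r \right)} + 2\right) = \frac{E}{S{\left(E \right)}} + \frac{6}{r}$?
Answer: $\frac{573049}{400} \approx 1432.6$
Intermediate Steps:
$S{\left(q \right)} = -2 + q$
$X{\left(E,r \right)} = -2 + \frac{3}{2 r} + \frac{E}{4 \left(-2 + E\right)}$ ($X{\left(E,r \right)} = -2 + \frac{\frac{E}{-2 + E} + \frac{6}{r}}{4} = -2 + \frac{\frac{6}{r} + \frac{E}{-2 + E}}{4} = -2 + \left(\frac{3}{2 r} + \frac{E}{4 \left(-2 + E\right)}\right) = -2 + \frac{3}{2 r} + \frac{E}{4 \left(-2 + E\right)}$)
$\left(40 + X{\left(6 \left(-3\right),-4 \right)}\right)^{2} = \left(40 + \frac{-12 + 6 \cdot 6 \left(-3\right) + 16 \left(-4\right) - 7 \cdot 6 \left(-3\right) \left(-4\right)}{4 \left(-4\right) \left(-2 + 6 \left(-3\right)\right)}\right)^{2} = \left(40 + \frac{1}{4} \left(- \frac{1}{4}\right) \frac{1}{-2 - 18} \left(-12 + 6 \left(-18\right) - 64 - \left(-126\right) \left(-4\right)\right)\right)^{2} = \left(40 + \frac{1}{4} \left(- \frac{1}{4}\right) \frac{1}{-20} \left(-12 - 108 - 64 - 504\right)\right)^{2} = \left(40 + \frac{1}{4} \left(- \frac{1}{4}\right) \left(- \frac{1}{20}\right) \left(-688\right)\right)^{2} = \left(40 - \frac{43}{20}\right)^{2} = \left(\frac{757}{20}\right)^{2} = \frac{573049}{400}$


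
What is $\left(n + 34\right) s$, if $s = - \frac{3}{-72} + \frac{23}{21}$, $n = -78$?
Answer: $- \frac{2101}{42} \approx -50.024$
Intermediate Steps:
$s = \frac{191}{168}$ ($s = \left(-3\right) \left(- \frac{1}{72}\right) + 23 \cdot \frac{1}{21} = \frac{1}{24} + \frac{23}{21} = \frac{191}{168} \approx 1.1369$)
$\left(n + 34\right) s = \left(-78 + 34\right) \frac{191}{168} = \left(-44\right) \frac{191}{168} = - \frac{2101}{42}$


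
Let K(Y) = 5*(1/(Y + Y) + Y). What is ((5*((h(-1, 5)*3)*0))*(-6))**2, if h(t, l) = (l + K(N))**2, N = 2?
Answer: 0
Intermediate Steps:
K(Y) = 5*Y + 5/(2*Y) (K(Y) = 5*(1/(2*Y) + Y) = 5*(Y + 1/(2*Y)) = 5*Y + 5/(2*Y))
h(t, l) = (45/4 + l)**2 (h(t, l) = (l + (5*2 + (5/2)/2))**2 = (l + (10 + (5/2)*(1/2)))**2 = (l + (10 + 5/4))**2 = (l + 45/4)**2 = (45/4 + l)**2)
((5*((h(-1, 5)*3)*0))*(-6))**2 = ((5*((((45 + 4*5)**2/16)*3)*0))*(-6))**2 = ((5*((((45 + 20)**2/16)*3)*0))*(-6))**2 = ((5*((((1/16)*65**2)*3)*0))*(-6))**2 = ((5*((((1/16)*4225)*3)*0))*(-6))**2 = ((5*(((4225/16)*3)*0))*(-6))**2 = ((5*((12675/16)*0))*(-6))**2 = ((5*0)*(-6))**2 = (0*(-6))**2 = 0**2 = 0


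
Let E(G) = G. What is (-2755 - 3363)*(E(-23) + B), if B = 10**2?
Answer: -471086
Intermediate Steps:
B = 100
(-2755 - 3363)*(E(-23) + B) = (-2755 - 3363)*(-23 + 100) = -6118*77 = -471086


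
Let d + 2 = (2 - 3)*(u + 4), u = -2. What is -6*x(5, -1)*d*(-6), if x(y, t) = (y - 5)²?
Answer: 0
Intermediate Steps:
x(y, t) = (-5 + y)²
d = -4 (d = -2 + (2 - 3)*(-2 + 4) = -2 - 1*2 = -2 - 2 = -4)
-6*x(5, -1)*d*(-6) = -6*(-5 + 5)²*(-4)*(-6) = -6*0²*(-4)*(-6) = -0*(-4)*(-6) = -6*0*(-6) = 0*(-6) = 0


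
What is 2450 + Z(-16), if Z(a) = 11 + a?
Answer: 2445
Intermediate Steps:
2450 + Z(-16) = 2450 + (11 - 16) = 2450 - 5 = 2445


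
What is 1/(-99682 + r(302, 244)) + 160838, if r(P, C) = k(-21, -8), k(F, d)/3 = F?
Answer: 16042786309/99745 ≈ 1.6084e+5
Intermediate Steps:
k(F, d) = 3*F
r(P, C) = -63 (r(P, C) = 3*(-21) = -63)
1/(-99682 + r(302, 244)) + 160838 = 1/(-99682 - 63) + 160838 = 1/(-99745) + 160838 = -1/99745 + 160838 = 16042786309/99745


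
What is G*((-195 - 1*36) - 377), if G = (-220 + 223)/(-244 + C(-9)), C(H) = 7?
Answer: 608/79 ≈ 7.6962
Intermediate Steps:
G = -1/79 (G = (-220 + 223)/(-244 + 7) = 3/(-237) = 3*(-1/237) = -1/79 ≈ -0.012658)
G*((-195 - 1*36) - 377) = -((-195 - 1*36) - 377)/79 = -((-195 - 36) - 377)/79 = -(-231 - 377)/79 = -1/79*(-608) = 608/79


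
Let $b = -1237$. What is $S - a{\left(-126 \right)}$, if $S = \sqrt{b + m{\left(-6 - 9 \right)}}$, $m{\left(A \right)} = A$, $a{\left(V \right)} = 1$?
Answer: $-1 + 2 i \sqrt{313} \approx -1.0 + 35.384 i$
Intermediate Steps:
$S = 2 i \sqrt{313}$ ($S = \sqrt{-1237 - 15} = \sqrt{-1252} = 2 i \sqrt{313} \approx 35.384 i$)
$S - a{\left(-126 \right)} = 2 i \sqrt{313} - 1 = -1 + 2 i \sqrt{313}$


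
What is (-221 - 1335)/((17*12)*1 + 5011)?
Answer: -1556/5215 ≈ -0.29837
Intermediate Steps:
(-221 - 1335)/((17*12)*1 + 5011) = -1556/(204*1 + 5011) = -1556/(204 + 5011) = -1556/5215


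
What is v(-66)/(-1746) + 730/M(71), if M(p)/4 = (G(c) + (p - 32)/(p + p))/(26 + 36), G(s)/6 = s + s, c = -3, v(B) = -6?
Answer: -51950373/164027 ≈ -316.72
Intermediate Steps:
G(s) = 12*s (G(s) = 6*(s + s) = 6*(2*s) = 12*s)
M(p) = -72/31 + (-32 + p)/(31*p) (M(p) = 4*((12*(-3) + (p - 32)/(p + p))/(26 + 36)) = 4*((-36 + (-32 + p)/((2*p)))/62) = 4*((-36 + (-32 + p)*(1/(2*p)))*(1/62)) = 4*((-36 + (-32 + p)/(2*p))*(1/62)) = 4*(-18/31 + (-32 + p)/(124*p)) = -72/31 + (-32 + p)/(31*p))
v(-66)/(-1746) + 730/M(71) = -6/(-1746) + 730/(((1/31)*(-32 - 71*71)/71)) = -6*(-1/1746) + 730/(((1/31)*(1/71)*(-32 - 5041))) = 1/291 + 730/(((1/31)*(1/71)*(-5073))) = 1/291 + 730/(-5073/2201) = 1/291 + 730*(-2201/5073) = 1/291 - 1606730/5073 = -51950373/164027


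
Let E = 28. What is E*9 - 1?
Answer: 251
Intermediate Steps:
E*9 - 1 = 28*9 - 1 = 252 - 1 = 251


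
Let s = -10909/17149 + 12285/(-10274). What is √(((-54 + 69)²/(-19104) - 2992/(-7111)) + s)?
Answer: 3*I*√1299532463774658567221977066/90662861671096 ≈ 1.1928*I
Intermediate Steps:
s = -29341321/16017166 (s = -10909*1/17149 + 12285*(-1/10274) = -10909/17149 - 12285/10274 = -29341321/16017166 ≈ -1.8319)
√(((-54 + 69)²/(-19104) - 2992/(-7111)) + s) = √(((-54 + 69)²/(-19104) - 2992/(-7111)) - 29341321/16017166) = √((15²*(-1/19104) - 2992*(-1/7111)) - 29341321/16017166) = √((225*(-1/19104) + 2992/7111) - 29341321/16017166) = √((-75/6368 + 2992/7111) - 29341321/16017166) = √(18519731/45282848 - 29341321/16017166) = √(-516012486629931/362651446684384) = 3*I*√1299532463774658567221977066/90662861671096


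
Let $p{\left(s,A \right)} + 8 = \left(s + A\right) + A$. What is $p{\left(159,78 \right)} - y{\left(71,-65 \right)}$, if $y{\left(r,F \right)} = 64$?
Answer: $243$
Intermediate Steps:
$p{\left(s,A \right)} = -8 + s + 2 A$ ($p{\left(s,A \right)} = -8 + \left(\left(s + A\right) + A\right) = -8 + \left(\left(A + s\right) + A\right) = -8 + \left(s + 2 A\right) = -8 + s + 2 A$)
$p{\left(159,78 \right)} - y{\left(71,-65 \right)} = \left(-8 + 159 + 2 \cdot 78\right) - 64 = \left(-8 + 159 + 156\right) - 64 = 307 - 64 = 243$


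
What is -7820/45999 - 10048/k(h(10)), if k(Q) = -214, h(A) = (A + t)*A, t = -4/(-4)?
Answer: 230262236/4921893 ≈ 46.783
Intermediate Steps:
t = 1 (t = -4*(-1/4) = 1)
h(A) = A*(1 + A) (h(A) = (A + 1)*A = (1 + A)*A = A*(1 + A))
-7820/45999 - 10048/k(h(10)) = -7820/45999 - 10048/(-214) = -7820*1/45999 - 10048*(-1/214) = -7820/45999 + 5024/107 = 230262236/4921893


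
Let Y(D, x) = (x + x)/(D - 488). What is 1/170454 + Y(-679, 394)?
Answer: -14924065/22102202 ≈ -0.67523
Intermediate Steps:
Y(D, x) = 2*x/(-488 + D) (Y(D, x) = (2*x)/(-488 + D) = 2*x/(-488 + D))
1/170454 + Y(-679, 394) = 1/170454 + 2*394/(-488 - 679) = 1/170454 + 2*394/(-1167) = 1/170454 + 2*394*(-1/1167) = 1/170454 - 788/1167 = -14924065/22102202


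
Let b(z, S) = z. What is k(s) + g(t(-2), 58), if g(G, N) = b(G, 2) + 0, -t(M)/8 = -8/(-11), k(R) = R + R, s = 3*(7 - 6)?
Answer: 2/11 ≈ 0.18182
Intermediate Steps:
s = 3 (s = 3*1 = 3)
k(R) = 2*R
t(M) = -64/11 (t(M) = -(-64)/(-11) = -(-64)*(-1)/11 = -8*8/11 = -64/11)
g(G, N) = G (g(G, N) = G + 0 = G)
k(s) + g(t(-2), 58) = 2*3 - 64/11 = 6 - 64/11 = 2/11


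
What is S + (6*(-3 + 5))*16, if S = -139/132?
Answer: 25205/132 ≈ 190.95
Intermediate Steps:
S = -139/132 (S = -139*1/132 = -139/132 ≈ -1.0530)
S + (6*(-3 + 5))*16 = -139/132 + (6*(-3 + 5))*16 = -139/132 + (6*2)*16 = -139/132 + 12*16 = -139/132 + 192 = 25205/132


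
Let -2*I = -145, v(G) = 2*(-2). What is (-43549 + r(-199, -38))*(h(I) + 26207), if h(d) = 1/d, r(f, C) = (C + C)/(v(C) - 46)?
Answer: -4137029107679/3625 ≈ -1.1413e+9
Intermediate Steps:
v(G) = -4
I = 145/2 (I = -1/2*(-145) = 145/2 ≈ 72.500)
r(f, C) = -C/25 (r(f, C) = (C + C)/(-4 - 46) = (2*C)/(-50) = (2*C)*(-1/50) = -C/25)
(-43549 + r(-199, -38))*(h(I) + 26207) = (-43549 - 1/25*(-38))*(1/(145/2) + 26207) = (-43549 + 38/25)*(2/145 + 26207) = -1088687/25*3800017/145 = -4137029107679/3625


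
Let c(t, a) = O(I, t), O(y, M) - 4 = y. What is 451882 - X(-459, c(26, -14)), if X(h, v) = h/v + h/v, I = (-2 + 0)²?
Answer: 1807987/4 ≈ 4.5200e+5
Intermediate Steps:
I = 4 (I = (-2)² = 4)
O(y, M) = 4 + y
c(t, a) = 8 (c(t, a) = 4 + 4 = 8)
X(h, v) = 2*h/v
451882 - X(-459, c(26, -14)) = 451882 - 2*(-459)/8 = 451882 - 1*(-459/4) = 451882 + 459/4 = 1807987/4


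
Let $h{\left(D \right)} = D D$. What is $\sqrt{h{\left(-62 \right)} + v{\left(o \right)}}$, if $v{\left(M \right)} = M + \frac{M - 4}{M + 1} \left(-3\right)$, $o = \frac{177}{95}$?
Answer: $\frac{\sqrt{160587458785}}{6460} \approx 62.033$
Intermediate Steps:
$h{\left(D \right)} = D^{2}$
$o = \frac{177}{95}$ ($o = 177 \cdot \frac{1}{95} = \frac{177}{95} \approx 1.8632$)
$v{\left(M \right)} = M - \frac{3 \left(-4 + M\right)}{1 + M}$ ($v{\left(M \right)} = M + \frac{-4 + M}{1 + M} \left(-3\right) = M - \frac{3 \left(-4 + M\right)}{1 + M}$)
$\sqrt{h{\left(-62 \right)} + v{\left(o \right)}} = \sqrt{\left(-62\right)^{2} + \frac{12 + \left(\frac{177}{95}\right)^{2} - \frac{354}{95}}{1 + \frac{177}{95}}} = \sqrt{3844 + \frac{12 + \frac{31329}{9025} - \frac{354}{95}}{\frac{272}{95}}} = \sqrt{3844 + \frac{95}{272} \cdot \frac{105999}{9025}} = \sqrt{3844 + \frac{105999}{25840}} = \sqrt{\frac{99434959}{25840}} = \frac{\sqrt{160587458785}}{6460}$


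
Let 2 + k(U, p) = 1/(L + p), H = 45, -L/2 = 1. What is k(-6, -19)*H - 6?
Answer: -687/7 ≈ -98.143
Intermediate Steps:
L = -2 (L = -2*1 = -2)
k(U, p) = -2 + 1/(-2 + p)
k(-6, -19)*H - 6 = ((5 - 2*(-19))/(-2 - 19))*45 - 6 = ((5 + 38)/(-21))*45 - 6 = -1/21*43*45 - 6 = -43/21*45 - 6 = -645/7 - 6 = -687/7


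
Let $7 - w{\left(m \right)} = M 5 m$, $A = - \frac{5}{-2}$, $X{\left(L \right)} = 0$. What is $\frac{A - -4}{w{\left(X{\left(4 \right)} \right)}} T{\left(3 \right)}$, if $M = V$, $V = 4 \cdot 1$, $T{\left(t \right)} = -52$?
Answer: $- \frac{338}{7} \approx -48.286$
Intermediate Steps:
$A = \frac{5}{2}$ ($A = \left(-5\right) \left(- \frac{1}{2}\right) = \frac{5}{2} \approx 2.5$)
$V = 4$
$M = 4$
$w{\left(m \right)} = 7 - 20 m$ ($w{\left(m \right)} = 7 - 4 \cdot 5 m = 7 - 20 m$)
$\frac{A - -4}{w{\left(X{\left(4 \right)} \right)}} T{\left(3 \right)} = \frac{\frac{5}{2} - -4}{7 - 0} \left(-52\right) = \frac{\frac{5}{2} + 4}{7 + 0} \left(-52\right) = \frac{13}{2 \cdot 7} \left(-52\right) = \frac{13}{2} \cdot \frac{1}{7} \left(-52\right) = \frac{13}{14} \left(-52\right) = - \frac{338}{7}$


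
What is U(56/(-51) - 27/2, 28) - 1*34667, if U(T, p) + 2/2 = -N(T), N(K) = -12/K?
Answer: -51621876/1489 ≈ -34669.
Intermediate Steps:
U(T, p) = -1 + 12/T (U(T, p) = -1 - (-12)/T = -1 + 12/T)
U(56/(-51) - 27/2, 28) - 1*34667 = (12 - (56/(-51) - 27/2))/(56/(-51) - 27/2) - 1*34667 = (12 - (56*(-1/51) - 27*1/2))/(56*(-1/51) - 27*1/2) - 34667 = (12 - (-56/51 - 27/2))/(-56/51 - 27/2) - 34667 = (12 - 1*(-1489/102))/(-1489/102) - 34667 = -102*(12 + 1489/102)/1489 - 34667 = -102/1489*2713/102 - 34667 = -2713/1489 - 34667 = -51621876/1489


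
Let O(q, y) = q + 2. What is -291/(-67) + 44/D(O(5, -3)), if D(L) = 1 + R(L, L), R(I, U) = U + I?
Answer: 7313/1005 ≈ 7.2766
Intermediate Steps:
R(I, U) = I + U
O(q, y) = 2 + q
D(L) = 1 + 2*L (D(L) = 1 + (L + L) = 1 + 2*L)
-291/(-67) + 44/D(O(5, -3)) = -291/(-67) + 44/(1 + 2*(2 + 5)) = -291*(-1/67) + 44/(1 + 2*7) = 291/67 + 44/(1 + 14) = 291/67 + 44/15 = 7313/1005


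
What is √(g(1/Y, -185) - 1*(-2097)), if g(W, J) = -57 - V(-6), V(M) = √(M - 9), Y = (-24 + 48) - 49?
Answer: √(2040 - I*√15) ≈ 45.166 - 0.0429*I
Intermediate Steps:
Y = -25 (Y = 24 - 49 = -25)
V(M) = √(-9 + M)
g(W, J) = -57 - I*√15 (g(W, J) = -57 - √(-9 - 6) = -57 - √(-15) = -57 - I*√15)
√(g(1/Y, -185) - 1*(-2097)) = √((-57 - I*√15) - 1*(-2097)) = √((-57 - I*√15) + 2097) = √(2040 - I*√15)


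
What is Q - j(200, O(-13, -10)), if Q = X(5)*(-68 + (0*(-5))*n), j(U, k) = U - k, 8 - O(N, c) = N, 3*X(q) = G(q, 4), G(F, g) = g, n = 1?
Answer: -809/3 ≈ -269.67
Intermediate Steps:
X(q) = 4/3 (X(q) = (⅓)*4 = 4/3)
O(N, c) = 8 - N
Q = -272/3 (Q = 4*(-68 + (0*(-5))*1)/3 = 4*(-68 + 0*1)/3 = 4*(-68 + 0)/3 = (4/3)*(-68) = -272/3 ≈ -90.667)
Q - j(200, O(-13, -10)) = -272/3 - (200 - (8 - 1*(-13))) = -272/3 - (200 - (8 + 13)) = -272/3 - (200 - 1*21) = -272/3 - (200 - 21) = -272/3 - 1*179 = -272/3 - 179 = -809/3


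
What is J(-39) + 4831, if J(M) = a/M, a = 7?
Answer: 188402/39 ≈ 4830.8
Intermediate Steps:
J(M) = 7/M
J(-39) + 4831 = 7/(-39) + 4831 = 7*(-1/39) + 4831 = -7/39 + 4831 = 188402/39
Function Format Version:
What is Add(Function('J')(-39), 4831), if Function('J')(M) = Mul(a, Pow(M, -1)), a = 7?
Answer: Rational(188402, 39) ≈ 4830.8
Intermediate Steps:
Function('J')(M) = Mul(7, Pow(M, -1))
Add(Function('J')(-39), 4831) = Add(Mul(7, Pow(-39, -1)), 4831) = Add(Mul(7, Rational(-1, 39)), 4831) = Add(Rational(-7, 39), 4831) = Rational(188402, 39)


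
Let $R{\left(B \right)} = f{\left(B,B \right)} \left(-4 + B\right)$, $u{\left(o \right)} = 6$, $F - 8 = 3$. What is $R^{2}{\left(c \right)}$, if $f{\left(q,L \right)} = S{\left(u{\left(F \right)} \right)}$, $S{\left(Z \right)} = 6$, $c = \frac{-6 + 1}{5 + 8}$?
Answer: $\frac{116964}{169} \approx 692.09$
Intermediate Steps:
$F = 11$ ($F = 8 + 3 = 11$)
$c = - \frac{5}{13} \approx -0.38462$
$f{\left(q,L \right)} = 6$
$R{\left(B \right)} = -24 + 6 B$ ($R{\left(B \right)} = 6 \left(-4 + B\right) = -24 + 6 B$)
$R^{2}{\left(c \right)} = \left(-24 + 6 \left(- \frac{5}{13}\right)\right)^{2} = \left(-24 - \frac{30}{13}\right)^{2} = \left(- \frac{342}{13}\right)^{2} = \frac{116964}{169}$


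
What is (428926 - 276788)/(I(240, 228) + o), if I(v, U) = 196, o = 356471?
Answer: 152138/356667 ≈ 0.42655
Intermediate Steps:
(428926 - 276788)/(I(240, 228) + o) = (428926 - 276788)/(196 + 356471) = 152138/356667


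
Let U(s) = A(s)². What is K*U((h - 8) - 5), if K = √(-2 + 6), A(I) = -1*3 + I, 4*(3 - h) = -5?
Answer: 2209/8 ≈ 276.13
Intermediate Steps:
h = 17/4 (h = 3 - ¼*(-5) = 3 + 5/4 = 17/4 ≈ 4.2500)
A(I) = -3 + I
U(s) = (-3 + s)²
K = 2 (K = √4 = 2)
K*U((h - 8) - 5) = 2*(-3 + ((17/4 - 8) - 5))² = 2*(-3 + (-15/4 - 5))² = 2*(-3 - 35/4)² = 2*(-47/4)² = 2*(2209/16) = 2209/8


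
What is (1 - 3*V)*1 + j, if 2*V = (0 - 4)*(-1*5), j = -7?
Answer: -36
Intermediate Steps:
V = 10 (V = ((0 - 4)*(-1*5))/2 = (-4*(-5))/2 = (1/2)*20 = 10)
(1 - 3*V)*1 + j = (1 - 3*10)*1 - 7 = (1 - 30)*1 - 7 = -29*1 - 7 = -29 - 7 = -36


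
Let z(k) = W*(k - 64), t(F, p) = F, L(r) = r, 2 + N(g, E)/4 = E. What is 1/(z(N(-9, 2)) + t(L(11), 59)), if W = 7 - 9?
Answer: 1/139 ≈ 0.0071942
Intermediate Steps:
W = -2
N(g, E) = -8 + 4*E
z(k) = 128 - 2*k (z(k) = -2*(k - 64) = -2*(-64 + k) = 128 - 2*k)
1/(z(N(-9, 2)) + t(L(11), 59)) = 1/((128 - 2*(-8 + 4*2)) + 11) = 1/((128 - 2*(-8 + 8)) + 11) = 1/((128 - 2*0) + 11) = 1/((128 + 0) + 11) = 1/(128 + 11) = 1/139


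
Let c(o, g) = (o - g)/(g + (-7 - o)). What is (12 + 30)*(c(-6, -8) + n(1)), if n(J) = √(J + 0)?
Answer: 98/3 ≈ 32.667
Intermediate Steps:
c(o, g) = (o - g)/(-7 + g - o)
n(J) = √J
(12 + 30)*(c(-6, -8) + n(1)) = (12 + 30)*((-8 - 1*(-6))/(7 - 6 - 1*(-8)) + √1) = 42*((-8 + 6)/(7 - 6 + 8) + 1) = 42*(-2/9 + 1) = 42*(7/9) = 98/3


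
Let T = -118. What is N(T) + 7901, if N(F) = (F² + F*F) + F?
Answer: 35631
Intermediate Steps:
N(F) = F + 2*F² (N(F) = (F² + F²) + F = 2*F² + F = F + 2*F²)
N(T) + 7901 = -118*(1 + 2*(-118)) + 7901 = -118*(1 - 236) + 7901 = -118*(-235) + 7901 = 27730 + 7901 = 35631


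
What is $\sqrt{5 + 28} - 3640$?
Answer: $-3640 + \sqrt{33} \approx -3634.3$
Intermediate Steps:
$\sqrt{5 + 28} - 3640 = \sqrt{33} - 3640 = -3640 + \sqrt{33}$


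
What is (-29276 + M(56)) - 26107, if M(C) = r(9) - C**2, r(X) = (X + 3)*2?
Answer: -58495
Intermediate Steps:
r(X) = 6 + 2*X (r(X) = (3 + X)*2 = 6 + 2*X)
M(C) = 24 - C**2 (M(C) = (6 + 2*9) - C**2 = (6 + 18) - C**2 = 24 - C**2)
(-29276 + M(56)) - 26107 = (-29276 + (24 - 1*56**2)) - 26107 = (-29276 + (24 - 1*3136)) - 26107 = (-29276 + (24 - 3136)) - 26107 = (-29276 - 3112) - 26107 = -32388 - 26107 = -58495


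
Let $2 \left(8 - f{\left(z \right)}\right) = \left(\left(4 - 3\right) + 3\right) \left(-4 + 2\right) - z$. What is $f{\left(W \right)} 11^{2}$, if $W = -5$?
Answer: $\frac{2299}{2} \approx 1149.5$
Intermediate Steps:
$f{\left(z \right)} = 12 + \frac{z}{2}$ ($f{\left(z \right)} = 8 - \frac{\left(\left(4 - 3\right) + 3\right) \left(-4 + 2\right) - z}{2} = 8 - \frac{\left(1 + 3\right) \left(-2\right) - z}{2} = 8 - \frac{4 \left(-2\right) - z}{2} = 8 - \frac{-8 - z}{2} = 8 + \left(4 + \frac{z}{2}\right) = 12 + \frac{z}{2}$)
$f{\left(W \right)} 11^{2} = \left(12 + \frac{1}{2} \left(-5\right)\right) 11^{2} = \left(12 - \frac{5}{2}\right) 121 = \frac{19}{2} \cdot 121 = \frac{2299}{2}$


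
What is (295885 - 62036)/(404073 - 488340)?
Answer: -233849/84267 ≈ -2.7751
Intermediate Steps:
(295885 - 62036)/(404073 - 488340) = 233849/(-84267) = 233849*(-1/84267) = -233849/84267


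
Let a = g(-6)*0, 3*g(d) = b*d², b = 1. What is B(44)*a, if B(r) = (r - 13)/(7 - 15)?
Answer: 0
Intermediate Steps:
g(d) = d²/3 (g(d) = (1*d²)/3 = d²/3)
B(r) = 13/8 - r/8 (B(r) = (-13 + r)/(-8) = (-13 + r)*(-⅛) = 13/8 - r/8)
a = 0 (a = ((⅓)*(-6)²)*0 = ((⅓)*36)*0 = 12*0 = 0)
B(44)*a = (13/8 - ⅛*44)*0 = (13/8 - 11/2)*0 = -31/8*0 = 0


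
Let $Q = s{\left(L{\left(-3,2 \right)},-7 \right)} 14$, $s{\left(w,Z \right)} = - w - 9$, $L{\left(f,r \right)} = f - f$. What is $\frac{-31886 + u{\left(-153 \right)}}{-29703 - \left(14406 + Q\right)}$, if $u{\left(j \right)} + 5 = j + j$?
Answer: $\frac{32197}{43983} \approx 0.73203$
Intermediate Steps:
$L{\left(f,r \right)} = 0$
$u{\left(j \right)} = -5 + 2 j$ ($u{\left(j \right)} = -5 + \left(j + j\right) = -5 + 2 j$)
$s{\left(w,Z \right)} = -9 - w$
$Q = -126$ ($Q = \left(-9 - 0\right) 14 = \left(-9 + 0\right) 14 = \left(-9\right) 14 = -126$)
$\frac{-31886 + u{\left(-153 \right)}}{-29703 - \left(14406 + Q\right)} = \frac{-31886 + \left(-5 + 2 \left(-153\right)\right)}{-29703 - 14280} = \frac{-31886 - 311}{-29703 + \left(-14406 + 126\right)} = \frac{-31886 - 311}{-29703 - 14280} = - \frac{32197}{-43983} = \left(-32197\right) \left(- \frac{1}{43983}\right) = \frac{32197}{43983}$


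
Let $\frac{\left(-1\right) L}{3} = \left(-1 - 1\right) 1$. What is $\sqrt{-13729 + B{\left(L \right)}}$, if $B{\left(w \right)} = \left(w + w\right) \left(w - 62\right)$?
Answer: $i \sqrt{14401} \approx 120.0 i$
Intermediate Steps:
$L = 6$ ($L = - 3 \left(-1 - 1\right) 1 = - 3 \left(\left(-2\right) 1\right) = \left(-3\right) \left(-2\right) = 6$)
$B{\left(w \right)} = 2 w \left(-62 + w\right)$
$\sqrt{-13729 + B{\left(L \right)}} = \sqrt{-13729 + 2 \cdot 6 \left(-62 + 6\right)} = \sqrt{-13729 + 2 \cdot 6 \left(-56\right)} = \sqrt{-13729 - 672} = \sqrt{-14401} = i \sqrt{14401}$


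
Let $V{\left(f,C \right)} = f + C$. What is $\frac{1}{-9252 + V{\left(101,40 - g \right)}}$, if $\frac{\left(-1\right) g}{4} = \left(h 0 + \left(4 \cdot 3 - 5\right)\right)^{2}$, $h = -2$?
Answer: $- \frac{1}{8915} \approx -0.00011217$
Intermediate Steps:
$g = -196$ ($g = - 4 \left(\left(-2\right) 0 + \left(4 \cdot 3 - 5\right)\right)^{2} = - 4 \left(0 + \left(12 - 5\right)\right)^{2} = - 4 \left(0 + 7\right)^{2} = - 4 \cdot 7^{2} = \left(-4\right) 49 = -196$)
$V{\left(f,C \right)} = C + f$
$\frac{1}{-9252 + V{\left(101,40 - g \right)}} = \frac{1}{-9252 + \left(\left(40 - -196\right) + 101\right)} = \frac{1}{-9252 + \left(\left(40 + 196\right) + 101\right)} = \frac{1}{-9252 + \left(236 + 101\right)} = \frac{1}{-9252 + 337} = \frac{1}{-8915} = - \frac{1}{8915}$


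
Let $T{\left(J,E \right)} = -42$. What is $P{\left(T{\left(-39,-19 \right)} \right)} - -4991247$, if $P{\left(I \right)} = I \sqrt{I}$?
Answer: $4991247 - 42 i \sqrt{42} \approx 4.9912 \cdot 10^{6} - 272.19 i$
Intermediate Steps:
$P{\left(I \right)} = I^{\frac{3}{2}}$
$P{\left(T{\left(-39,-19 \right)} \right)} - -4991247 = \left(-42\right)^{\frac{3}{2}} - -4991247 = - 42 i \sqrt{42} + 4991247 = 4991247 - 42 i \sqrt{42}$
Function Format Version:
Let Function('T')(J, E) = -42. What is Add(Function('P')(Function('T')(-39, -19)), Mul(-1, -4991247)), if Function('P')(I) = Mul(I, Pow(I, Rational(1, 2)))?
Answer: Add(4991247, Mul(-42, I, Pow(42, Rational(1, 2)))) ≈ Add(4.9912e+6, Mul(-272.19, I))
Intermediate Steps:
Function('P')(I) = Pow(I, Rational(3, 2))
Add(Function('P')(Function('T')(-39, -19)), Mul(-1, -4991247)) = Add(Pow(-42, Rational(3, 2)), Mul(-1, -4991247)) = Add(Mul(-42, I, Pow(42, Rational(1, 2))), 4991247) = Add(4991247, Mul(-42, I, Pow(42, Rational(1, 2))))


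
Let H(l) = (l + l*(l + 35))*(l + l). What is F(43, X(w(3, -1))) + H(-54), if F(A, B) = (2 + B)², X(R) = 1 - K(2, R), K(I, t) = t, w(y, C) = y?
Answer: -104976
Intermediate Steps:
X(R) = 1 - R
H(l) = 2*l*(l + l*(35 + l)) (H(l) = (l + l*(35 + l))*(2*l) = 2*l*(l + l*(35 + l)))
F(43, X(w(3, -1))) + H(-54) = (2 + (1 - 1*3))² + 2*(-54)²*(36 - 54) = (2 + (1 - 3))² + 2*2916*(-18) = (2 - 2)² - 104976 = 0² - 104976 = 0 - 104976 = -104976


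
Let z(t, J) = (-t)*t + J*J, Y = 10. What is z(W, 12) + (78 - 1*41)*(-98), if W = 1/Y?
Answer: -348201/100 ≈ -3482.0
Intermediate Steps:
W = ⅒ (W = 1/10 = ⅒ ≈ 0.10000)
z(t, J) = J² - t² (z(t, J) = -t² + J² = J² - t²)
z(W, 12) + (78 - 1*41)*(-98) = (12² - (⅒)²) + (78 - 1*41)*(-98) = (144 - 1*1/100) + (78 - 41)*(-98) = (144 - 1/100) + 37*(-98) = 14399/100 - 3626 = -348201/100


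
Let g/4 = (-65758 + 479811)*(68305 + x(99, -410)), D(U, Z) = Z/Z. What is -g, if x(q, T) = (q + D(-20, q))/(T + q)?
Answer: -35182505744060/311 ≈ -1.1313e+11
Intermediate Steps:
D(U, Z) = 1
x(q, T) = (1 + q)/(T + q) (x(q, T) = (q + 1)/(T + q) = (1 + q)/(T + q))
g = 35182505744060/311 (g = 4*((-65758 + 479811)*(68305 + (1 + 99)/(-410 + 99))) = 4*(414053*(68305 + 100/(-311))) = 4*(414053*(68305 - 1/311*100)) = 4*(414053*(68305 - 100/311)) = 4*(414053*(21242755/311)) = 4*(8795626436015/311) = 35182505744060/311 ≈ 1.1313e+11)
-g = -1*35182505744060/311 = -35182505744060/311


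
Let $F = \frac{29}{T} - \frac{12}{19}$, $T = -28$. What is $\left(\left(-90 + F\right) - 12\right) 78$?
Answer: $- \frac{2150889}{266} \approx -8086.0$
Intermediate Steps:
$F = - \frac{887}{532}$ ($F = \frac{29}{-28} - \frac{12}{19} = 29 \left(- \frac{1}{28}\right) - \frac{12}{19} = - \frac{29}{28} - \frac{12}{19} = - \frac{887}{532} \approx -1.6673$)
$\left(\left(-90 + F\right) - 12\right) 78 = \left(\left(-90 - \frac{887}{532}\right) - 12\right) 78 = \left(- \frac{48767}{532} - 12\right) 78 = \left(- \frac{55151}{532}\right) 78 = - \frac{2150889}{266}$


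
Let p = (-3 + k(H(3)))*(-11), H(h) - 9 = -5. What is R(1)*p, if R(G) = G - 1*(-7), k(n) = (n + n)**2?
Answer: -5368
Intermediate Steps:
H(h) = 4 (H(h) = 9 - 5 = 4)
k(n) = 4*n**2 (k(n) = (2*n)**2 = 4*n**2)
R(G) = 7 + G (R(G) = G + 7 = 7 + G)
p = -671 (p = (-3 + 4*4**2)*(-11) = (-3 + 4*16)*(-11) = (-3 + 64)*(-11) = 61*(-11) = -671)
R(1)*p = (7 + 1)*(-671) = 8*(-671) = -5368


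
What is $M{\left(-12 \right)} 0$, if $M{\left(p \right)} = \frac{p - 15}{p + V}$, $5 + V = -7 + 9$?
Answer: $0$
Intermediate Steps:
$V = -3$ ($V = -5 + \left(-7 + 9\right) = -5 + 2 = -3$)
$M{\left(p \right)} = \frac{-15 + p}{-3 + p}$ ($M{\left(p \right)} = \frac{p - 15}{p - 3} = \frac{-15 + p}{-3 + p}$)
$M{\left(-12 \right)} 0 = \frac{-15 - 12}{-3 - 12} \cdot 0 = \frac{1}{-15} \left(-27\right) 0 = \left(- \frac{1}{15}\right) \left(-27\right) 0 = \frac{9}{5} \cdot 0 = 0$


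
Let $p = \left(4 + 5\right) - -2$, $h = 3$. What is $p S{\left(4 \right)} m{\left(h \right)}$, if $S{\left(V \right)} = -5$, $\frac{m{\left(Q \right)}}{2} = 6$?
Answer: $-660$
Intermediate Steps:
$m{\left(Q \right)} = 12$ ($m{\left(Q \right)} = 2 \cdot 6 = 12$)
$p = 11$ ($p = 9 + \left(-2 + 4\right) = 9 + 2 = 11$)
$p S{\left(4 \right)} m{\left(h \right)} = 11 \left(-5\right) 12 = \left(-55\right) 12 = -660$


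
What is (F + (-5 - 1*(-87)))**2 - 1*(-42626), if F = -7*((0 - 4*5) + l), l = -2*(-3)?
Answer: 75026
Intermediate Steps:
l = 6
F = 98 (F = -7*((0 - 4*5) + 6) = -7*((0 - 20) + 6) = -7*(-20 + 6) = -7*(-14) = 98)
(F + (-5 - 1*(-87)))**2 - 1*(-42626) = (98 + (-5 - 1*(-87)))**2 - 1*(-42626) = (98 + (-5 + 87))**2 + 42626 = (98 + 82)**2 + 42626 = 180**2 + 42626 = 32400 + 42626 = 75026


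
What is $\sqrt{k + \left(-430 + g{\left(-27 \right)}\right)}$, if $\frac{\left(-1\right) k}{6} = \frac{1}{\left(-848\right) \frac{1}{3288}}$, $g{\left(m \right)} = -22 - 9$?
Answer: $\frac{20 i \sqrt{3074}}{53} \approx 20.922 i$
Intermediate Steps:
$g{\left(m \right)} = -31$ ($g{\left(m \right)} = -22 - 9 = -31$)
$k = \frac{1233}{53}$ ($k = - \frac{6}{\left(-848\right) \frac{1}{3288}} = - \frac{6}{- \frac{106}{411}} = \left(-6\right) \left(- \frac{411}{106}\right) = \frac{1233}{53} \approx 23.264$)
$\sqrt{k + \left(-430 + g{\left(-27 \right)}\right)} = \sqrt{\frac{1233}{53} - 461} = \sqrt{- \frac{23200}{53}} = \frac{20 i \sqrt{3074}}{53}$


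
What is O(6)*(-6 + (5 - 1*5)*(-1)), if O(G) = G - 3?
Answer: -18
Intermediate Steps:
O(G) = -3 + G
O(6)*(-6 + (5 - 1*5)*(-1)) = (-3 + 6)*(-6 + (5 - 1*5)*(-1)) = 3*(-6 + (5 - 5)*(-1)) = 3*(-6 + 0*(-1)) = 3*(-6 + 0) = 3*(-6) = -18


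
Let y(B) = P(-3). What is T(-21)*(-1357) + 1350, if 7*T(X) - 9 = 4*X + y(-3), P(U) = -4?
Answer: 116653/7 ≈ 16665.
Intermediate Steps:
y(B) = -4
T(X) = 5/7 + 4*X/7 (T(X) = 9/7 + (4*X - 4)/7 = 9/7 + (-4 + 4*X)/7 = 9/7 + (-4/7 + 4*X/7) = 5/7 + 4*X/7)
T(-21)*(-1357) + 1350 = (5/7 + (4/7)*(-21))*(-1357) + 1350 = (5/7 - 12)*(-1357) + 1350 = -79/7*(-1357) + 1350 = 107203/7 + 1350 = 116653/7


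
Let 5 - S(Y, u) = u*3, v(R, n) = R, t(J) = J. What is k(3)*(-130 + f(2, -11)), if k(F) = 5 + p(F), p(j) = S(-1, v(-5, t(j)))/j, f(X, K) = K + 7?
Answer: -4690/3 ≈ -1563.3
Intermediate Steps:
f(X, K) = 7 + K
S(Y, u) = 5 - 3*u (S(Y, u) = 5 - u*3 = 5 - 3*u)
p(j) = 20/j (p(j) = (5 - 3*(-5))/j = (5 + 15)/j = 20/j)
k(F) = 5 + 20/F
k(3)*(-130 + f(2, -11)) = (5 + 20/3)*(-130 + (7 - 11)) = (5 + 20*(⅓))*(-130 - 4) = (5 + 20/3)*(-134) = (35/3)*(-134) = -4690/3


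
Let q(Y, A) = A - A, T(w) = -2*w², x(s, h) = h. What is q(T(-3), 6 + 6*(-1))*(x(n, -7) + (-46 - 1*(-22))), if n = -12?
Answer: 0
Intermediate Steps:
q(Y, A) = 0
q(T(-3), 6 + 6*(-1))*(x(n, -7) + (-46 - 1*(-22))) = 0*(-7 + (-46 - 1*(-22))) = 0*(-7 + (-46 + 22)) = 0*(-7 - 24) = 0*(-31) = 0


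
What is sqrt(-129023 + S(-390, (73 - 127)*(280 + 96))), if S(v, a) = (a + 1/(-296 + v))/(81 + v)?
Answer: I*sqrt(118253774699382)/30282 ≈ 359.11*I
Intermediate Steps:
S(v, a) = (a + 1/(-296 + v))/(81 + v)
sqrt(-129023 + S(-390, (73 - 127)*(280 + 96))) = sqrt(-129023 + (-1 + 296*((73 - 127)*(280 + 96)) - 1*(73 - 127)*(280 + 96)*(-390))/(23976 - 1*(-390)**2 + 215*(-390))) = sqrt(-129023 + (-1 + 296*(-54*376) - 1*(-54*376)*(-390))/(23976 - 1*152100 - 83850)) = sqrt(-129023 + (-1 + 296*(-20304) - 1*(-20304)*(-390))/(23976 - 152100 - 83850)) = sqrt(-129023 + (-1 - 6009984 - 7918560)/(-211974)) = sqrt(-129023 - 1/211974*(-13928545)) = sqrt(-129023 + 13928545/211974) = sqrt(-27335592857/211974) = I*sqrt(118253774699382)/30282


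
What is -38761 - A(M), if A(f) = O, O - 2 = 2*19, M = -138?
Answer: -38801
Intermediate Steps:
O = 40 (O = 2 + 2*19 = 2 + 38 = 40)
A(f) = 40
-38761 - A(M) = -38761 - 1*40 = -38761 - 40 = -38801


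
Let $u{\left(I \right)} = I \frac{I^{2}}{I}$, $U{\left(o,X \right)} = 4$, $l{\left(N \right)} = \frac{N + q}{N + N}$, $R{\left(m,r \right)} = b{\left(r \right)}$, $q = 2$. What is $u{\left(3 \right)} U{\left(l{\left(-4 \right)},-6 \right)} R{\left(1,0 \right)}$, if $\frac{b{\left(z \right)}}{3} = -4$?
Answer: $-432$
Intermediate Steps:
$b{\left(z \right)} = -12$ ($b{\left(z \right)} = 3 \left(-4\right) = -12$)
$R{\left(m,r \right)} = -12$
$l{\left(N \right)} = \frac{2 + N}{2 N}$ ($l{\left(N \right)} = \frac{N + 2}{N + N} = \frac{2 + N}{2 N}$)
$u{\left(I \right)} = I^{2}$ ($u{\left(I \right)} = I I = I^{2}$)
$u{\left(3 \right)} U{\left(l{\left(-4 \right)},-6 \right)} R{\left(1,0 \right)} = 3^{2} \cdot 4 \left(-12\right) = 9 \cdot 4 \left(-12\right) = 36 \left(-12\right) = -432$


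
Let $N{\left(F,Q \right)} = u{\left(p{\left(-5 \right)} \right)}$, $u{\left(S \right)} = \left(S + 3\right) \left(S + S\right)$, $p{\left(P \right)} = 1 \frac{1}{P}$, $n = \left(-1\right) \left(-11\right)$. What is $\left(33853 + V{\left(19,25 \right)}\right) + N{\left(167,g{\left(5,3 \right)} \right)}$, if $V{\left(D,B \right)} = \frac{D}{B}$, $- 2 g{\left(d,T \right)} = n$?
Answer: $\frac{846316}{25} \approx 33853.0$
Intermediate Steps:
$n = 11$
$g{\left(d,T \right)} = - \frac{11}{2}$ ($g{\left(d,T \right)} = \left(- \frac{1}{2}\right) 11 = - \frac{11}{2}$)
$p{\left(P \right)} = \frac{1}{P}$
$u{\left(S \right)} = 2 S \left(3 + S\right)$ ($u{\left(S \right)} = \left(3 + S\right) 2 S = 2 S \left(3 + S\right)$)
$N{\left(F,Q \right)} = - \frac{28}{25}$ ($N{\left(F,Q \right)} = \frac{2 \left(3 + \frac{1}{-5}\right)}{-5} = 2 \left(- \frac{1}{5}\right) \left(3 - \frac{1}{5}\right) = 2 \left(- \frac{1}{5}\right) \frac{14}{5} = - \frac{28}{25}$)
$\left(33853 + V{\left(19,25 \right)}\right) + N{\left(167,g{\left(5,3 \right)} \right)} = \left(33853 + \frac{19}{25}\right) - \frac{28}{25} = \frac{846344}{25} - \frac{28}{25} = \frac{846316}{25}$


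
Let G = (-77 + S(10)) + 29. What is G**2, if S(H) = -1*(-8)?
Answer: 1600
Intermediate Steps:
S(H) = 8
G = -40 (G = (-77 + 8) + 29 = -69 + 29 = -40)
G**2 = (-40)**2 = 1600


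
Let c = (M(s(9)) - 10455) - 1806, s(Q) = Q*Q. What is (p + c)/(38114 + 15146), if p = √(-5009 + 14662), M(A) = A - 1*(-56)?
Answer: -3031/13315 + 7*√197/53260 ≈ -0.22579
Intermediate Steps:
s(Q) = Q²
M(A) = 56 + A (M(A) = A + 56 = 56 + A)
c = -12124 (c = ((56 + 9²) - 10455) - 1806 = ((56 + 81) - 10455) - 1806 = (137 - 10455) - 1806 = -10318 - 1806 = -12124)
p = 7*√197 (p = √9653 = 7*√197 ≈ 98.250)
(p + c)/(38114 + 15146) = (7*√197 - 12124)/(38114 + 15146) = (-12124 + 7*√197)/53260 = (-12124 + 7*√197)*(1/53260) = -3031/13315 + 7*√197/53260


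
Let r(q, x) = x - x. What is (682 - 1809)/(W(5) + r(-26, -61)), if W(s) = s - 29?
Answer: 1127/24 ≈ 46.958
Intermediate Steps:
W(s) = -29 + s
r(q, x) = 0
(682 - 1809)/(W(5) + r(-26, -61)) = (682 - 1809)/((-29 + 5) + 0) = -1127/(-24 + 0) = -1127/(-24) = -1127*(-1/24) = 1127/24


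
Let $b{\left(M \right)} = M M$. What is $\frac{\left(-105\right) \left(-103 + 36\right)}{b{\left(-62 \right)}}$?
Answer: $\frac{7035}{3844} \approx 1.8301$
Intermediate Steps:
$b{\left(M \right)} = M^{2}$
$\frac{\left(-105\right) \left(-103 + 36\right)}{b{\left(-62 \right)}} = \frac{\left(-105\right) \left(-103 + 36\right)}{\left(-62\right)^{2}} = \frac{\left(-105\right) \left(-67\right)}{3844} = 7035 \cdot \frac{1}{3844} = \frac{7035}{3844}$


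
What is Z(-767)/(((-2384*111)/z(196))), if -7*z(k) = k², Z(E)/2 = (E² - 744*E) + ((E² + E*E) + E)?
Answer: 1601637128/16539 ≈ 96840.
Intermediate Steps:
Z(E) = -1486*E + 6*E² (Z(E) = 2*((E² - 744*E) + ((E² + E*E) + E)) = 2*((E² - 744*E) + ((E² + E²) + E)) = 2*((E² - 744*E) + (2*E² + E)) = 2*((E² - 744*E) + (E + 2*E²)) = 2*(-743*E + 3*E²) = -1486*E + 6*E²)
z(k) = -k²/7
Z(-767)/(((-2384*111)/z(196))) = (2*(-767)*(-743 + 3*(-767)))/(((-2384*111)/((-⅐*196²)))) = (2*(-767)*(-743 - 2301))/((-264624/((-⅐*38416)))) = (2*(-767)*(-3044))/((-264624/(-5488))) = 4669496/((-264624*(-1/5488))) = 4669496/(16539/343) = 4669496*(343/16539) = 1601637128/16539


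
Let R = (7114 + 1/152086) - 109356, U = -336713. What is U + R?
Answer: -66758910129/152086 ≈ -4.3896e+5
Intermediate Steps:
R = -15549576811/152086 (R = (7114 + 1/152086) - 109356 = 1081939805/152086 - 109356 = -15549576811/152086 ≈ -1.0224e+5)
U + R = -336713 - 15549576811/152086 = -66758910129/152086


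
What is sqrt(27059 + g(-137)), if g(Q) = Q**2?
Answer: 6*sqrt(1273) ≈ 214.07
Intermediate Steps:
sqrt(27059 + g(-137)) = sqrt(27059 + (-137)**2) = sqrt(27059 + 18769) = sqrt(45828) = 6*sqrt(1273)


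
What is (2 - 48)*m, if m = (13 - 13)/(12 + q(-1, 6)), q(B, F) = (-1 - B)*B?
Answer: 0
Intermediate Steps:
q(B, F) = B*(-1 - B)
m = 0 (m = (13 - 13)/(12 - 1*(-1)*(1 - 1)) = 0/(12 - 1*(-1)*0) = 0/(12 + 0) = 0/12 = 0*(1/12) = 0)
(2 - 48)*m = (2 - 48)*0 = -46*0 = 0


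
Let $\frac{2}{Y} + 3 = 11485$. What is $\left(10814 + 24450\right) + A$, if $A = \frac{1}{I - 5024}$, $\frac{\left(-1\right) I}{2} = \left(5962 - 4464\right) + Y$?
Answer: $\frac{1623654069267}{46042822} \approx 35264.0$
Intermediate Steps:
$Y = \frac{1}{5741}$ ($Y = \frac{2}{-3 + 11485} = \frac{2}{11482} = 2 \cdot \frac{1}{11482} = \frac{1}{5741} \approx 0.00017419$)
$I = - \frac{17200038}{5741}$ ($I = - 2 \left(\left(5962 - 4464\right) + \frac{1}{5741}\right) = - 2 \left(1498 + \frac{1}{5741}\right) = \left(-2\right) \frac{8600019}{5741} = - \frac{17200038}{5741} \approx -2996.0$)
$A = - \frac{5741}{46042822}$ ($A = \frac{1}{- \frac{17200038}{5741} - 5024} = \frac{1}{- \frac{46042822}{5741}} = - \frac{5741}{46042822} \approx -0.00012469$)
$\left(10814 + 24450\right) + A = \left(10814 + 24450\right) - \frac{5741}{46042822} = 35264 - \frac{5741}{46042822} = \frac{1623654069267}{46042822}$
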